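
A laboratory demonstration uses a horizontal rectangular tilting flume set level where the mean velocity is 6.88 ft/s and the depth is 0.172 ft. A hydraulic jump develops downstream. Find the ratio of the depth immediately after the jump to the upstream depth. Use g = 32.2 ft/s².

Fr₁ = V₁/√(g·y₁) = 6.88/√(32.2×0.172) = 2.92.
From the momentum equation for a rectangular channel, y₂/y₁ = ½[√(1 + 8Fr₁²) − 1] = ½[√69.37 − 1] = 3.66.

y₂/y₁ = 3.66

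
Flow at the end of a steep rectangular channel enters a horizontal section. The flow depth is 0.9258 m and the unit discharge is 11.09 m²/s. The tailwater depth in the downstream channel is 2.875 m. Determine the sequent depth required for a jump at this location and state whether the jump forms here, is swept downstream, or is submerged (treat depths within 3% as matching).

V₁ = q/y₁ = 11.09/0.9258 = 11.98 m/s. Fr₁ = V₁/√(g·y₁) = 11.98/√(9.81×0.9258) = 3.975.
Sequent-depth ratio: y₂/y₁ = ½[√(1 + 8Fr₁²) − 1] = ½[√127.40 − 1] = 5.143.
y₂ = 5.143 × 0.9258 = 4.762 m.
Tailwater y_tw = 2.875 m: y_tw < y₂, so the jump is swept downstream.

y₂ = 4.762 m; the jump is swept downstream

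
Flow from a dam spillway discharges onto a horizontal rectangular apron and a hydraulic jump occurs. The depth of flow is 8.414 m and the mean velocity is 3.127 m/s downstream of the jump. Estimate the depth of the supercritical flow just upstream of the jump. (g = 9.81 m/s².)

y₁ = 1.664 m

Fr₂ = V₂/√(g·y₂) = 3.127/√(9.81×8.414) = 0.3442.
Since the conjugate-depth ratio holds either way, y₁/y₂ = ½[√(1 + 8Fr₂²) − 1] = ½[√1.9477 − 1] = 0.1978.
y₁ = 0.1978 × 8.414 = 1.664 m.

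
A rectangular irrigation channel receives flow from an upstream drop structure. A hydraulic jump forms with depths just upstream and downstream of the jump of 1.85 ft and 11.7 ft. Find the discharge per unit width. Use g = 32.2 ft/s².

For a rectangular channel the momentum equation gives q² = ½·g·y₁·y₂·(y₁ + y₂) = ½×32.2×1.85×11.7×13.5 = 4722.
q = √4722 = 68.7 ft²/s.

q = 68.7 ft²/s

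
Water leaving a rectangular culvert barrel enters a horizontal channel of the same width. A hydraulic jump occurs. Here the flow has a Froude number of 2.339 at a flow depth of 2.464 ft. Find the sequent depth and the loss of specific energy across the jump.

y₂ = 7.011 ft; ΔE = 1.361 ft

Fr₁ = 2.339 (given).
From the momentum equation for a rectangular channel, y₂/y₁ = ½[√(1 + 8Fr₁²) − 1] = ½[√44.767 − 1] = 2.845.
y₂ = 2.845 × 2.464 = 7.011 ft.
Head loss: ΔE = (y₂ − y₁)³/(4y₁y₂) = (7.011 − 2.464)³/(4×2.464×7.011) = 94.02/69.10 = 1.361 ft.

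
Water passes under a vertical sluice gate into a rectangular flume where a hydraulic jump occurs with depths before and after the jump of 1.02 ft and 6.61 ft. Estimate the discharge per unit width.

q = 28.8 ft²/s

For a rectangular channel the momentum equation gives q² = ½·g·y₁·y₂·(y₁ + y₂) = ½×32.2×1.02×6.61×7.63 = 828.
q = √828 = 28.8 ft²/s.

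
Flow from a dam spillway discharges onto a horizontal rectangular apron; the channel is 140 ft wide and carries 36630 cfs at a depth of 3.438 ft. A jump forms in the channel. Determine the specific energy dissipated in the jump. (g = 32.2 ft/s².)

ΔE = 58.93 ft

q = Q/b = 36630/140 = 261.6 ft²/s; V₁ = q/y₁ = 76.10 ft/s. Fr₁ = V₁/√(g·y₁) = 7.233.
Conjugate-depth relation: y₂/y₁ = ½[√(1 + 8Fr₁²) − 1] = ½[√419.54 − 1] = 9.741.
y₂ = 9.741 × 3.438 = 33.49 ft.
V₂ = q/y₂ = 261.6/33.49 = 7.812 ft/s. E₁ = y₁ + V₁²/2g = 93.37 ft; E₂ = y₂ + V₂²/2g = 34.44 ft. ΔE = E₁ − E₂ = 58.93 ft.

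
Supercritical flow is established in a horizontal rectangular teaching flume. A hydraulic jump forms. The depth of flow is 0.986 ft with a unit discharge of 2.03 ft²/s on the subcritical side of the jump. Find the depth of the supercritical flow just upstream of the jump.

V₂ = q/y₂ = 2.03/0.986 = 2.06 ft/s; Fr₂ = V₂/√(g·y₂) = 0.365.
Since the conjugate-depth ratio holds either way, y₁/y₂ = ½[√(1 + 8Fr₂²) − 1] = ½[√2.068 − 1] = 0.219.
y₁ = 0.219 × 0.986 = 0.216 ft.

y₁ = 0.216 ft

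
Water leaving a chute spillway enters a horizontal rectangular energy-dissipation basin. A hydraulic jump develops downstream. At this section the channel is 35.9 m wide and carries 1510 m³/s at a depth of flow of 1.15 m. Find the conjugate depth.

y₂ = 17.1 m

q = Q/b = 1510/35.9 = 42.1 m²/s; V₁ = q/y₁ = 36.6 m/s. Fr₁ = V₁/√(g·y₁) = 10.9.
Sequent-depth ratio: y₂/y₁ = ½[√(1 + 8Fr₁²) − 1] = ½[√949.6 − 1] = 14.9.
y₂ = 14.9 × 1.15 = 17.1 m.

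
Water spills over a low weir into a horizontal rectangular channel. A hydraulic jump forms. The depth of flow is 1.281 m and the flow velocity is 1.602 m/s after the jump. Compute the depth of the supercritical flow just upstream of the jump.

y₁ = 0.3990 m

Fr₂ = V₂/√(g·y₂) = 1.602/√(9.81×1.281) = 0.4519.
From the momentum equation (using Fr₂), y₁/y₂ = ½[√(1 + 8Fr₂²) − 1] = ½[√2.6338 − 1] = 0.3114.
y₁ = 0.3114 × 1.281 = 0.3990 m.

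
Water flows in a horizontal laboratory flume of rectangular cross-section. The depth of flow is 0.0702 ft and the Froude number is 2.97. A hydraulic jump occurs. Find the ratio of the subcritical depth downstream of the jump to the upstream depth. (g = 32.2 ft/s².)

y₂/y₁ = 3.73

Fr₁ = 2.97 (given).
Conjugate-depth relation: y₂/y₁ = ½[√(1 + 8Fr₁²) − 1] = ½[√71.57 − 1] = 3.73.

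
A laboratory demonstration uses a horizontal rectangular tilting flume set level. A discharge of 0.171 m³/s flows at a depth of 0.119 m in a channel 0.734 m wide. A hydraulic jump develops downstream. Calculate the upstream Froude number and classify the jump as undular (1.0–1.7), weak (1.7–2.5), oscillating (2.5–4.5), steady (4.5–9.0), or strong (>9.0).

q = Q/b = 0.171/0.734 = 0.233 m²/s; V₁ = q/y₁ = 1.96 m/s. Fr₁ = V₁/√(g·y₁) = 1.81.
Fr₁ = 1.81 lies in the weak range.

Fr₁ = 1.81; weak jump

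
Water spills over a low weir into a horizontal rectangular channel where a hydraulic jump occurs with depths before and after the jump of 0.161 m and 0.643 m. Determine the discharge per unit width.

q = 0.639 m²/s

For a rectangular channel the momentum equation gives q² = ½·g·y₁·y₂·(y₁ + y₂) = ½×9.81×0.161×0.643×0.804 = 0.408.
q = √0.408 = 0.639 m²/s.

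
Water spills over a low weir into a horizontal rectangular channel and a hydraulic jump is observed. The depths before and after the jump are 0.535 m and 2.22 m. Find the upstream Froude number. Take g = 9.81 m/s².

Fr₁ = 3.27

For a rectangular channel the momentum equation gives q² = ½·g·y₁·y₂·(y₁ + y₂) = ½×9.81×0.535×2.22×2.76 = 16.0.
q = √16.0 = 4.01 m²/s.
V₁ = q/y₁ = 7.49 m/s; Fr₁ = V₁/√(g·y₁) = 3.27.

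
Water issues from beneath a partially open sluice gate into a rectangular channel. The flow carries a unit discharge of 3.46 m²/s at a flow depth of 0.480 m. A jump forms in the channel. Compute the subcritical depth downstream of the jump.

y₂ = 2.03 m

V₁ = q/y₁ = 3.46/0.480 = 7.21 m/s. Fr₁ = V₁/√(g·y₁) = 7.21/√(9.81×0.480) = 3.32.
From the momentum equation for a rectangular channel, y₂/y₁ = ½[√(1 + 8Fr₁²) − 1] = ½[√89.28 − 1] = 4.22.
y₂ = 4.22 × 0.480 = 2.03 m.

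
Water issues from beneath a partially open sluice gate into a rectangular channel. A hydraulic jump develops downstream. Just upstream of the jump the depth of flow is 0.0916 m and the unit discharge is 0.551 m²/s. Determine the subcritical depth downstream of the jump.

V₁ = q/y₁ = 0.551/0.0916 = 6.02 m/s. Fr₁ = V₁/√(g·y₁) = 6.02/√(9.81×0.0916) = 6.35.
From the momentum equation for a rectangular channel, y₂/y₁ = ½[√(1 + 8Fr₁²) − 1] = ½[√323.1 − 1] = 8.49.
y₂ = 8.49 × 0.0916 = 0.777 m.

y₂ = 0.777 m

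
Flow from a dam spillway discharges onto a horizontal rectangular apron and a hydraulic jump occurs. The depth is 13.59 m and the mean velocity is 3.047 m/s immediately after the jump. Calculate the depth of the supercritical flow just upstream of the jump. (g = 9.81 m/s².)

Fr₂ = V₂/√(g·y₂) = 3.047/√(9.81×13.59) = 0.2639.
The Bélanger relation is symmetric: y₁/y₂ = ½[√(1 + 8Fr₂²) − 1] = ½[√1.5571 − 1] = 0.1239.
y₁ = 0.1239 × 13.59 = 1.684 m.

y₁ = 1.684 m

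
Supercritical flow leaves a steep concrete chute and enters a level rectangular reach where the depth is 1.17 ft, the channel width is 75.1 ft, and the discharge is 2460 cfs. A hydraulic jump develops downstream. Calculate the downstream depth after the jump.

q = Q/b = 2460/75.1 = 32.8 ft²/s; V₁ = q/y₁ = 28.0 ft/s. Fr₁ = V₁/√(g·y₁) = 4.56.
By Bélanger, y₂/y₁ = ½[√(1 + 8Fr₁²) − 1] = ½[√167.4 − 1] = 5.97.
y₂ = 5.97 × 1.17 = 6.98 ft.

y₂ = 6.98 ft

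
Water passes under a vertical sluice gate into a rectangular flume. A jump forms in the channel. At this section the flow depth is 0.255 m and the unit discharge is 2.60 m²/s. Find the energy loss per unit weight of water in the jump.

V₁ = q/y₁ = 2.60/0.255 = 10.2 m/s. Fr₁ = V₁/√(g·y₁) = 10.2/√(9.81×0.255) = 6.45.
Conjugate-depth relation: y₂/y₁ = ½[√(1 + 8Fr₁²) − 1] = ½[√333.5 − 1] = 8.63.
y₂ = 8.63 × 0.255 = 2.20 m.
V₂ = q/y₂ = 2.60/2.20 = 1.18 m/s. E₁ = y₁ + V₁²/2g = 5.55 m; E₂ = y₂ + V₂²/2g = 2.27 m. ΔE = E₁ − E₂ = 3.28 m.

ΔE = 3.28 m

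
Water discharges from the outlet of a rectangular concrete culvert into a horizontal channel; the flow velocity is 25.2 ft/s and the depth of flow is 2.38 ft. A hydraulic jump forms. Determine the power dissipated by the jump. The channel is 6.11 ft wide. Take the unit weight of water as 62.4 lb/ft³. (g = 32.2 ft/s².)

P = 121 hp

Fr₁ = V₁/√(g·y₁) = 25.2/√(32.2×2.38) = 2.88.
From the momentum equation for a rectangular channel, y₂/y₁ = ½[√(1 + 8Fr₁²) − 1] = ½[√67.29 − 1] = 3.60.
y₂ = 3.60 × 2.38 = 8.57 ft.
q = V₁·y₁ = 25.2 × 2.38 = 60.0 ft²/s. V₂ = q/y₂ = 60.0/8.57 = 7.00 ft/s. E₁ = y₁ + V₁²/2g = 12.2 ft; E₂ = y₂ + V₂²/2g = 9.33 ft. ΔE = E₁ − E₂ = 2.91 ft.
Q = q·b = 60.0 × 6.11 = 366 cfs. P = γ·Q·ΔE/550 = 62.4 × 366 × 2.91 / 550 = 121 hp.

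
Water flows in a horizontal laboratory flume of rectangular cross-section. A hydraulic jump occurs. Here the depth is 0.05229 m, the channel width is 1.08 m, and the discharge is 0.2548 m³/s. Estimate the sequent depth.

q = Q/b = 0.2548/1.08 = 0.2359 m²/s; V₁ = q/y₁ = 4.512 m/s. Fr₁ = V₁/√(g·y₁) = 6.300.
From the momentum equation for a rectangular channel, y₂/y₁ = ½[√(1 + 8Fr₁²) − 1] = ½[√318.48 − 1] = 8.423.
y₂ = 8.423 × 0.05229 = 0.4404 m.

y₂ = 0.4404 m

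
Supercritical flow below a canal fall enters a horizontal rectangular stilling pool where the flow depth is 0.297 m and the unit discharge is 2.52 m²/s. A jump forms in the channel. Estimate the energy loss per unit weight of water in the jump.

V₁ = q/y₁ = 2.52/0.297 = 8.48 m/s. Fr₁ = V₁/√(g·y₁) = 8.48/√(9.81×0.297) = 4.97.
By Bélanger, y₂/y₁ = ½[√(1 + 8Fr₁²) − 1] = ½[√198.7 − 1] = 6.55.
y₂ = 6.55 × 0.297 = 1.94 m.
V₂ = q/y₂ = 2.52/1.94 = 1.30 m/s. E₁ = y₁ + V₁²/2g = 3.97 m; E₂ = y₂ + V₂²/2g = 2.03 m. ΔE = E₁ − E₂ = 1.94 m.

ΔE = 1.94 m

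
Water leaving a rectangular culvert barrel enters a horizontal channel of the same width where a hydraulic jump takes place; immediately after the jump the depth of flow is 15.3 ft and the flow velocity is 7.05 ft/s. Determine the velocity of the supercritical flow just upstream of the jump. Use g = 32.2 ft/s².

Fr₂ = V₂/√(g·y₂) = 7.05/√(32.2×15.3) = 0.318.
Applying the sequent-depth relation in reverse, y₁/y₂ = ½[√(1 + 8Fr₂²) − 1] = ½[√1.807 − 1] = 0.172.
y₁ = 0.172 × 15.3 = 2.63 ft.
V₁ = q/y₁ = 108/2.63 = 41.0 ft/s.

V₁ = 41.0 ft/s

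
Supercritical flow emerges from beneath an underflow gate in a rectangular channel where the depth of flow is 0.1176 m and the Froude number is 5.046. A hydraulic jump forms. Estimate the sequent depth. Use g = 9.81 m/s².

Fr₁ = 5.046 (given).
Sequent-depth ratio: y₂/y₁ = ½[√(1 + 8Fr₁²) − 1] = ½[√204.70 − 1] = 6.654.
y₂ = 6.654 × 0.1176 = 0.7825 m.

y₂ = 0.7825 m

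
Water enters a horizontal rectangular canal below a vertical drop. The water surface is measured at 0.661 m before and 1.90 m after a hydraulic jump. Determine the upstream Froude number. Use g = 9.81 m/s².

For a rectangular channel the momentum equation gives q² = ½·g·y₁·y₂·(y₁ + y₂) = ½×9.81×0.661×1.90×2.56 = 15.8.
q = √15.8 = 3.97 m²/s.
V₁ = q/y₁ = 6.01 m/s; Fr₁ = V₁/√(g·y₁) = 2.36.

Fr₁ = 2.36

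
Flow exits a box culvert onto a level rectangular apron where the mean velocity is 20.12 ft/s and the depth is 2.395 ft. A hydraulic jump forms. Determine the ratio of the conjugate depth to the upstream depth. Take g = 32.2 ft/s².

y₂/y₁ = 2.778

Fr₁ = V₁/√(g·y₁) = 20.12/√(32.2×2.395) = 2.291.
Bélanger equation: y₂/y₁ = ½[√(1 + 8Fr₁²) − 1] = ½[√42.994 − 1] = 2.778.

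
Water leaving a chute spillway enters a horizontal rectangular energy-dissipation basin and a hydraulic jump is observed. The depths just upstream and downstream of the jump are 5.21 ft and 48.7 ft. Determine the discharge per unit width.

q = 469 ft²/s

For a rectangular channel the momentum equation gives q² = ½·g·y₁·y₂·(y₁ + y₂) = ½×32.2×5.21×48.7×53.9 = 220223.
q = √220223 = 469 ft²/s.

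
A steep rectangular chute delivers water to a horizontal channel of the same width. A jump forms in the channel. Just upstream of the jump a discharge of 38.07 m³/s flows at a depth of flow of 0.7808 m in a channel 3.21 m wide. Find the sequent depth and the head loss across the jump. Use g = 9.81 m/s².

y₂ = 5.682 m; ΔE = 6.636 m

q = Q/b = 38.07/3.21 = 11.86 m²/s; V₁ = q/y₁ = 15.19 m/s. Fr₁ = V₁/√(g·y₁) = 5.488.
Conjugate-depth relation: y₂/y₁ = ½[√(1 + 8Fr₁²) − 1] = ½[√241.97 − 1] = 7.278.
y₂ = 7.278 × 0.7808 = 5.682 m.
V₂ = q/y₂ = 11.86/5.682 = 2.087 m/s. E₁ = y₁ + V₁²/2g = 12.54 m; E₂ = y₂ + V₂²/2g = 5.904 m. ΔE = E₁ − E₂ = 6.636 m.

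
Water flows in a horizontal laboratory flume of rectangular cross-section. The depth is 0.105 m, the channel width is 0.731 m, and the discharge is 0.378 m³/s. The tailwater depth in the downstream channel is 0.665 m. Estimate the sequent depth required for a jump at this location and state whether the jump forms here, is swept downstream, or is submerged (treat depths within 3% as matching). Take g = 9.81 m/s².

y₂ = 0.670 m; the jump forms here

q = Q/b = 0.378/0.731 = 0.517 m²/s; V₁ = q/y₁ = 4.92 m/s. Fr₁ = V₁/√(g·y₁) = 4.85.
Sequent-depth ratio: y₂/y₁ = ½[√(1 + 8Fr₁²) − 1] = ½[√189.4 − 1] = 6.38.
y₂ = 6.38 × 0.105 = 0.670 m.
Tailwater y_tw = 0.665 m: y_tw ≈ y₂, so the jump forms here.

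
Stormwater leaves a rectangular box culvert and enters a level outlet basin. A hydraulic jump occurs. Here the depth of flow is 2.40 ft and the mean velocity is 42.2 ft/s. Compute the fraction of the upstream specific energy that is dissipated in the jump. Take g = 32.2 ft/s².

Fr₁ = V₁/√(g·y₁) = 42.2/√(32.2×2.40) = 4.80.
Conjugate-depth relation: y₂/y₁ = ½[√(1 + 8Fr₁²) − 1] = ½[√185.4 − 1] = 6.31.
y₂ = 6.31 × 2.40 = 15.1 ft.
E₁ = y₁ + V₁²/2g = 30.1 ft. ΔE = (y₂ − y₁)³/(4y₁y₂) = 14.2 ft. ΔE/E₁ = 14.2/30.1 = 0.473.

ΔE/E₁ = 0.473 (47.3%)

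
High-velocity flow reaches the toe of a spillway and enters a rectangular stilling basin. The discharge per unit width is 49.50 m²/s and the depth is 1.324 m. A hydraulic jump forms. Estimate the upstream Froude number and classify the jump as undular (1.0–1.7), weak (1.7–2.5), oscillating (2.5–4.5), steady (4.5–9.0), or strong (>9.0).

V₁ = q/y₁ = 49.50/1.324 = 37.39 m/s. Fr₁ = V₁/√(g·y₁) = 37.39/√(9.81×1.324) = 10.37.
Fr₁ = 10.37 lies in the strong range.

Fr₁ = 10.37; strong jump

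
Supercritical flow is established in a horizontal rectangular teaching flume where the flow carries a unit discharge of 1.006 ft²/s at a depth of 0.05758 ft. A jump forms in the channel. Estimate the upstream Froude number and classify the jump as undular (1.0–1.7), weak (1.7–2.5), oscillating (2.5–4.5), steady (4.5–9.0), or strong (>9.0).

Fr₁ = 12.83; strong jump

V₁ = q/y₁ = 1.006/0.05758 = 17.47 ft/s. Fr₁ = V₁/√(g·y₁) = 17.47/√(32.2×0.05758) = 12.83.
Fr₁ = 12.83 lies in the strong range.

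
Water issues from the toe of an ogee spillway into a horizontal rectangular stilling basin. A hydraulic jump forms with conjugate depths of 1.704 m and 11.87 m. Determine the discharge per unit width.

For a rectangular channel the momentum equation gives q² = ½·g·y₁·y₂·(y₁ + y₂) = ½×9.81×1.704×11.87×13.57 = 1347.
q = √1347 = 36.70 m²/s.

q = 36.70 m²/s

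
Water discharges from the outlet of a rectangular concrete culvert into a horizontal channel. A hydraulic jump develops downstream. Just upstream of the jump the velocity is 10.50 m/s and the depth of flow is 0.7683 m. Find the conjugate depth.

y₂ = 3.789 m

Fr₁ = V₁/√(g·y₁) = 10.50/√(9.81×0.7683) = 3.825.
From the momentum equation for a rectangular channel, y₂/y₁ = ½[√(1 + 8Fr₁²) − 1] = ½[√118.02 − 1] = 4.932.
y₂ = 4.932 × 0.7683 = 3.789 m.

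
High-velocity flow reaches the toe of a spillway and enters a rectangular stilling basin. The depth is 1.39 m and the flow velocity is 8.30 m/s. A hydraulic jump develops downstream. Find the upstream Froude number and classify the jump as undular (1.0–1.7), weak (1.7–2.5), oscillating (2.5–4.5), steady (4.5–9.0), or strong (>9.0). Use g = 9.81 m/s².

Fr₁ = V₁/√(g·y₁) = 8.30/√(9.81×1.39) = 2.25.
Fr₁ = 2.25 lies in the weak range.

Fr₁ = 2.25; weak jump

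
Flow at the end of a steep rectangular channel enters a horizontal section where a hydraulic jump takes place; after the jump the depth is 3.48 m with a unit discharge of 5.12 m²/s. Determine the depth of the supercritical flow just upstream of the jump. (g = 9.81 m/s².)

V₂ = q/y₂ = 5.12/3.48 = 1.47 m/s; Fr₂ = V₂/√(g·y₂) = 0.252.
Since the conjugate-depth ratio holds either way, y₁/y₂ = ½[√(1 + 8Fr₂²) − 1] = ½[√1.507 − 1] = 0.114.
y₁ = 0.114 × 3.48 = 0.396 m.

y₁ = 0.396 m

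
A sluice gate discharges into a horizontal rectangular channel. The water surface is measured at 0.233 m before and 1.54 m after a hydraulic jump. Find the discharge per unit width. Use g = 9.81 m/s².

q = 1.77 m²/s

For a rectangular channel the momentum equation gives q² = ½·g·y₁·y₂·(y₁ + y₂) = ½×9.81×0.233×1.54×1.77 = 3.12.
q = √3.12 = 1.77 m²/s.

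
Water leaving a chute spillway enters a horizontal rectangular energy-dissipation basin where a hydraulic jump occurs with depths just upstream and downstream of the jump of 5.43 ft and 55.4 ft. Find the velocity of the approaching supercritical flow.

V₁ = 100.0 ft/s

For a rectangular channel the momentum equation gives q² = ½·g·y₁·y₂·(y₁ + y₂) = ½×32.2×5.43×55.4×60.8 = 294614.
q = √294614 = 543 ft²/s.
V₁ = q/y₁ = 543/5.43 = 100.0 ft/s.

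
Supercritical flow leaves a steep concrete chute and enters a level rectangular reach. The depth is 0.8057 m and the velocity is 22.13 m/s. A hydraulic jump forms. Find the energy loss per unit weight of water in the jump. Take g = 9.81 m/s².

ΔE = 16.97 m

Fr₁ = V₁/√(g·y₁) = 22.13/√(9.81×0.8057) = 7.872.
By Bélanger, y₂/y₁ = ½[√(1 + 8Fr₁²) − 1] = ½[√496.69 − 1] = 10.64.
y₂ = 10.64 × 0.8057 = 8.575 m.
Head loss: ΔE = (y₂ − y₁)³/(4y₁y₂) = (8.575 − 0.8057)³/(4×0.8057×8.575) = 469.0/27.64 = 16.97 m.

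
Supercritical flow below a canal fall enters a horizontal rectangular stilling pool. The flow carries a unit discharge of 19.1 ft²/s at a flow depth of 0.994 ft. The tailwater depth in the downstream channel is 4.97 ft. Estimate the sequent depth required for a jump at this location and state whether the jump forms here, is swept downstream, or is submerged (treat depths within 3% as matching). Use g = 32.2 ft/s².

V₁ = q/y₁ = 19.1/0.994 = 19.2 ft/s. Fr₁ = V₁/√(g·y₁) = 19.2/√(32.2×0.994) = 3.40.
Conjugate-depth relation: y₂/y₁ = ½[√(1 + 8Fr₁²) − 1] = ½[√93.29 − 1] = 4.33.
y₂ = 4.33 × 0.994 = 4.30 ft.
Tailwater y_tw = 4.97 ft: y_tw > y₂, so the jump is submerged.

y₂ = 4.30 ft; the jump is submerged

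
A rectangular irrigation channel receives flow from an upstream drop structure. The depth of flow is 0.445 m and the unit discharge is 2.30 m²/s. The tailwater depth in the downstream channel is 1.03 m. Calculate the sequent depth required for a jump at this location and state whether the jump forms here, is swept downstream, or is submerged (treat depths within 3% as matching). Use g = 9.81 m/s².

y₂ = 1.35 m; the jump is swept downstream

V₁ = q/y₁ = 2.30/0.445 = 5.17 m/s. Fr₁ = V₁/√(g·y₁) = 5.17/√(9.81×0.445) = 2.47.
By Bélanger, y₂/y₁ = ½[√(1 + 8Fr₁²) − 1] = ½[√49.95 − 1] = 3.03.
y₂ = 3.03 × 0.445 = 1.35 m.
Tailwater y_tw = 1.03 m: y_tw < y₂, so the jump is swept downstream.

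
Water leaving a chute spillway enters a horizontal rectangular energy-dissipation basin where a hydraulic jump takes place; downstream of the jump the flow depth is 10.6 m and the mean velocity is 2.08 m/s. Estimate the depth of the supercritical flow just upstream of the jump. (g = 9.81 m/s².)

Fr₂ = V₂/√(g·y₂) = 2.08/√(9.81×10.6) = 0.204.
From the momentum equation (using Fr₂), y₁/y₂ = ½[√(1 + 8Fr₂²) − 1] = ½[√1.333 − 1] = 0.0772.
y₁ = 0.0772 × 10.6 = 0.819 m.

y₁ = 0.819 m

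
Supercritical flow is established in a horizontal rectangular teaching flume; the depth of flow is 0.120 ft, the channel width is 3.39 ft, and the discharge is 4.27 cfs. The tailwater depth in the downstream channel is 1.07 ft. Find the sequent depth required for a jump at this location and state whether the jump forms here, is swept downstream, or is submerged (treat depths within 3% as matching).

q = Q/b = 4.27/3.39 = 1.26 ft²/s; V₁ = q/y₁ = 10.5 ft/s. Fr₁ = V₁/√(g·y₁) = 5.34.
Bélanger equation: y₂/y₁ = ½[√(1 + 8Fr₁²) − 1] = ½[√229.1 − 1] = 7.07.
y₂ = 7.07 × 0.120 = 0.848 ft.
Tailwater y_tw = 1.07 ft: y_tw > y₂, so the jump is submerged.

y₂ = 0.848 ft; the jump is submerged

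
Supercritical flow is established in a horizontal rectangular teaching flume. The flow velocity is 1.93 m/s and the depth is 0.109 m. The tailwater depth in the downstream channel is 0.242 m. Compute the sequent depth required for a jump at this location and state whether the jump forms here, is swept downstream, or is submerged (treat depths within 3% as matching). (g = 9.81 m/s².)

y₂ = 0.238 m; the jump forms here

Fr₁ = V₁/√(g·y₁) = 1.93/√(9.81×0.109) = 1.87.
Sequent-depth ratio: y₂/y₁ = ½[√(1 + 8Fr₁²) − 1] = ½[√28.87 − 1] = 2.19.
y₂ = 2.19 × 0.109 = 0.238 m.
Tailwater y_tw = 0.242 m: y_tw ≈ y₂, so the jump forms here.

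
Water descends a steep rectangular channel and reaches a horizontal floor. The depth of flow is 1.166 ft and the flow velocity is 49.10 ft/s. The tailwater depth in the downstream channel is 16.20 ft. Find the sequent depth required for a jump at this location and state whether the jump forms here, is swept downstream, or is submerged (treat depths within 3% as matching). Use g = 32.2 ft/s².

Fr₁ = V₁/√(g·y₁) = 49.10/√(32.2×1.166) = 8.013.
By Bélanger, y₂/y₁ = ½[√(1 + 8Fr₁²) − 1] = ½[√514.69 − 1] = 10.84.
y₂ = 10.84 × 1.166 = 12.64 ft.
Tailwater y_tw = 16.20 ft: y_tw > y₂, so the jump is submerged.

y₂ = 12.64 ft; the jump is submerged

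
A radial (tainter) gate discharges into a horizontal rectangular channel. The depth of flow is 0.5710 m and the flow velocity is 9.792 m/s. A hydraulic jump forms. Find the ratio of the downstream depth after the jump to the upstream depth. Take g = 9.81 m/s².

Fr₁ = V₁/√(g·y₁) = 9.792/√(9.81×0.5710) = 4.137.
Bélanger equation: y₂/y₁ = ½[√(1 + 8Fr₁²) − 1] = ½[√137.94 − 1] = 5.372.

y₂/y₁ = 5.372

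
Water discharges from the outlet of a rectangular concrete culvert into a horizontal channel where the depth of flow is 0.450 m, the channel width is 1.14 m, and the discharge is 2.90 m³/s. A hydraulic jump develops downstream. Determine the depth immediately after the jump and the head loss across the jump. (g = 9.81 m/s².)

q = Q/b = 2.90/1.14 = 2.54 m²/s; V₁ = q/y₁ = 5.65 m/s. Fr₁ = V₁/√(g·y₁) = 2.69.
Conjugate-depth relation: y₂/y₁ = ½[√(1 + 8Fr₁²) − 1] = ½[√58.91 − 1] = 3.34.
y₂ = 3.34 × 0.450 = 1.50 m.
V₂ = q/y₂ = 2.54/1.50 = 1.69 m/s. E₁ = y₁ + V₁²/2g = 2.08 m; E₂ = y₂ + V₂²/2g = 1.65 m. ΔE = E₁ − E₂ = 0.431 m.

y₂ = 1.50 m; ΔE = 0.431 m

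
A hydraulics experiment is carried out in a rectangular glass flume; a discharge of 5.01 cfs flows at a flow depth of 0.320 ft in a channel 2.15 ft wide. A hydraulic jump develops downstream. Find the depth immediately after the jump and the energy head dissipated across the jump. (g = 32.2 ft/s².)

q = Q/b = 5.01/2.15 = 2.33 ft²/s; V₁ = q/y₁ = 7.28 ft/s. Fr₁ = V₁/√(g·y₁) = 2.27.
By Bélanger, y₂/y₁ = ½[√(1 + 8Fr₁²) − 1] = ½[√42.17 − 1] = 2.75.
y₂ = 2.75 × 0.320 = 0.879 ft.
Head loss: ΔE = (y₂ − y₁)³/(4y₁y₂) = (0.879 − 0.320)³/(4×0.320×0.879) = 0.175/1.13 = 0.155 ft.

y₂ = 0.879 ft; ΔE = 0.155 ft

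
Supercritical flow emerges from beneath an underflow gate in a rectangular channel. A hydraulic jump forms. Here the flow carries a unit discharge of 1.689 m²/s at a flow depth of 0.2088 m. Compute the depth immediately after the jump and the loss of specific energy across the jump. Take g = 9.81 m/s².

y₂ = 1.568 m; ΔE = 1.917 m

V₁ = q/y₁ = 1.689/0.2088 = 8.089 m/s. Fr₁ = V₁/√(g·y₁) = 8.089/√(9.81×0.2088) = 5.652.
From the momentum equation for a rectangular channel, y₂/y₁ = ½[√(1 + 8Fr₁²) − 1] = ½[√256.56 − 1] = 7.509.
y₂ = 7.509 × 0.2088 = 1.568 m.
V₂ = q/y₂ = 1.689/1.568 = 1.077 m/s. E₁ = y₁ + V₁²/2g = 3.544 m; E₂ = y₂ + V₂²/2g = 1.627 m. ΔE = E₁ − E₂ = 1.917 m.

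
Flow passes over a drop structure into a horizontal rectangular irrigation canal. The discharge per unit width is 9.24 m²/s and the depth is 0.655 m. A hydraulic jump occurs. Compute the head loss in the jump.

V₁ = q/y₁ = 9.24/0.655 = 14.1 m/s. Fr₁ = V₁/√(g·y₁) = 14.1/√(9.81×0.655) = 5.57.
By Bélanger, y₂/y₁ = ½[√(1 + 8Fr₁²) − 1] = ½[√248.8 − 1] = 7.39.
y₂ = 7.39 × 0.655 = 4.84 m.
Head loss: ΔE = (y₂ − y₁)³/(4y₁y₂) = (4.84 − 0.655)³/(4×0.655×4.84) = 73.2/12.7 = 5.77 m.

ΔE = 5.77 m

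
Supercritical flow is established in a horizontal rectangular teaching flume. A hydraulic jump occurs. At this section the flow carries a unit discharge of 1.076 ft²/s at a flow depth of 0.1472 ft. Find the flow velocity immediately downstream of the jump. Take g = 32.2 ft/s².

V₂ = 1.710 ft/s

V₁ = q/y₁ = 1.076/0.1472 = 7.310 ft/s. Fr₁ = V₁/√(g·y₁) = 7.310/√(32.2×0.1472) = 3.358.
From the momentum equation for a rectangular channel, y₂/y₁ = ½[√(1 + 8Fr₁²) − 1] = ½[√91.185 − 1] = 4.275.
y₂ = 4.275 × 0.1472 = 0.6292 ft.
V₂ = q/y₂ = 1.076/0.6292 = 1.710 ft/s.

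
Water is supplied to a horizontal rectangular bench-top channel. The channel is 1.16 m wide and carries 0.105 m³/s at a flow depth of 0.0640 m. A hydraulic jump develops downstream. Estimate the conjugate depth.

q = Q/b = 0.105/1.16 = 0.0905 m²/s; V₁ = q/y₁ = 1.41 m/s. Fr₁ = V₁/√(g·y₁) = 1.78.
By Bélanger, y₂/y₁ = ½[√(1 + 8Fr₁²) − 1] = ½[√26.49 − 1] = 2.07.
y₂ = 2.07 × 0.0640 = 0.133 m.

y₂ = 0.133 m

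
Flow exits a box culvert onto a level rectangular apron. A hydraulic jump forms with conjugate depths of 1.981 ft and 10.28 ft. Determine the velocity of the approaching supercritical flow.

For a rectangular channel the momentum equation gives q² = ½·g·y₁·y₂·(y₁ + y₂) = ½×32.2×1.981×10.28×12.26 = 4020.
q = √4020 = 63.40 ft²/s.
V₁ = q/y₁ = 63.40/1.981 = 32.01 ft/s.

V₁ = 32.01 ft/s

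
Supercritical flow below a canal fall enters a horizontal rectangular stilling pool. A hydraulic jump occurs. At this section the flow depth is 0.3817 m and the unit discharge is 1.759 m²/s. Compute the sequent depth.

V₁ = q/y₁ = 1.759/0.3817 = 4.608 m/s. Fr₁ = V₁/√(g·y₁) = 4.608/√(9.81×0.3817) = 2.381.
Conjugate-depth relation: y₂/y₁ = ½[√(1 + 8Fr₁²) − 1] = ½[√46.372 − 1] = 2.905.
y₂ = 2.905 × 0.3817 = 1.109 m.

y₂ = 1.109 m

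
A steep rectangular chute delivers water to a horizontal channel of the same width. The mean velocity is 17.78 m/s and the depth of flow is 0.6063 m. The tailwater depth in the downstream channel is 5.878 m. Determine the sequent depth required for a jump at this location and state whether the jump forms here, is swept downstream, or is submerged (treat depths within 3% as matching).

Fr₁ = V₁/√(g·y₁) = 17.78/√(9.81×0.6063) = 7.290.
Bélanger equation: y₂/y₁ = ½[√(1 + 8Fr₁²) − 1] = ½[√426.20 − 1] = 9.822.
y₂ = 9.822 × 0.6063 = 5.955 m.
Tailwater y_tw = 5.878 m: y_tw ≈ y₂, so the jump forms here.

y₂ = 5.955 m; the jump forms here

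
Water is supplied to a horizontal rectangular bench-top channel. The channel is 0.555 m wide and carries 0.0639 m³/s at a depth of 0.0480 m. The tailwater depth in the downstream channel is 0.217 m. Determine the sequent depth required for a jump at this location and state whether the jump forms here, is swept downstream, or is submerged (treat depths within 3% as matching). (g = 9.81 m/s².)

y₂ = 0.214 m; the jump forms here

q = Q/b = 0.0639/0.555 = 0.115 m²/s; V₁ = q/y₁ = 2.40 m/s. Fr₁ = V₁/√(g·y₁) = 3.50.
From the momentum equation for a rectangular channel, y₂/y₁ = ½[√(1 + 8Fr₁²) − 1] = ½[√98.75 − 1] = 4.47.
y₂ = 4.47 × 0.0480 = 0.214 m.
Tailwater y_tw = 0.217 m: y_tw ≈ y₂, so the jump forms here.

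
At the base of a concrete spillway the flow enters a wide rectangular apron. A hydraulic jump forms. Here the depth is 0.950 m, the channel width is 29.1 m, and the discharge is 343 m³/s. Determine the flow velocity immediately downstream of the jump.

q = Q/b = 343/29.1 = 11.8 m²/s; V₁ = q/y₁ = 12.4 m/s. Fr₁ = V₁/√(g·y₁) = 4.06.
Sequent-depth ratio: y₂/y₁ = ½[√(1 + 8Fr₁²) − 1] = ½[√133.1 − 1] = 5.27.
y₂ = 5.27 × 0.950 = 5.01 m.
V₂ = q/y₂ = 11.8/5.01 = 2.35 m/s.

V₂ = 2.35 m/s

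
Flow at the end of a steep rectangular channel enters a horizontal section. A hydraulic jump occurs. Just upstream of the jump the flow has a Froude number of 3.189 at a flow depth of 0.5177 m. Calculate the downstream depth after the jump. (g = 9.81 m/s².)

y₂ = 2.090 m

Fr₁ = 3.189 (given).
Conjugate-depth relation: y₂/y₁ = ½[√(1 + 8Fr₁²) − 1] = ½[√82.358 − 1] = 4.038.
y₂ = 4.038 × 0.5177 = 2.090 m.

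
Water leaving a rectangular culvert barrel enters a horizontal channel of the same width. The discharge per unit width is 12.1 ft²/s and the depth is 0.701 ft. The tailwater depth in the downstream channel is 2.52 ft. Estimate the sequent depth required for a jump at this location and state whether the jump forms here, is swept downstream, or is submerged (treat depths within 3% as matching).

V₁ = q/y₁ = 12.1/0.701 = 17.3 ft/s. Fr₁ = V₁/√(g·y₁) = 17.3/√(32.2×0.701) = 3.63.
From the momentum equation for a rectangular channel, y₂/y₁ = ½[√(1 + 8Fr₁²) − 1] = ½[√106.6 − 1] = 4.66.
y₂ = 4.66 × 0.701 = 3.27 ft.
Tailwater y_tw = 2.52 ft: y_tw < y₂, so the jump is swept downstream.

y₂ = 3.27 ft; the jump is swept downstream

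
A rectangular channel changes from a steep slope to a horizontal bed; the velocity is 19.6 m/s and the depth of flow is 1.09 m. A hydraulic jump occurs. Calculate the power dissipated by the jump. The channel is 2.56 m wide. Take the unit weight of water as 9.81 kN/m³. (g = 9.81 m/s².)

Fr₁ = V₁/√(g·y₁) = 19.6/√(9.81×1.09) = 5.99.
From the momentum equation for a rectangular channel, y₂/y₁ = ½[√(1 + 8Fr₁²) − 1] = ½[√288.4 − 1] = 7.99.
y₂ = 7.99 × 1.09 = 8.71 m.
Head loss: ΔE = (y₂ − y₁)³/(4y₁y₂) = (8.71 − 1.09)³/(4×1.09×8.71) = 443/38.0 = 11.7 m.
q = V₁·y₁ = 19.6 × 1.09 = 21.4 m²/s. Q = q·b = 21.4 × 2.56 = 54.7 m³/s. P = γ·Q·ΔE = 9.81 × 54.7 × 11.7 = 6252 kW.

P = 6252 kW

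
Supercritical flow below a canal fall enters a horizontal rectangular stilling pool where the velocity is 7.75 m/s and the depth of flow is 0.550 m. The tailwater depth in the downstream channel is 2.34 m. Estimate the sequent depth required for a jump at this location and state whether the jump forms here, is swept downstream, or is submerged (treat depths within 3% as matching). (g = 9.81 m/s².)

y₂ = 2.33 m; the jump forms here

Fr₁ = V₁/√(g·y₁) = 7.75/√(9.81×0.550) = 3.34.
Sequent-depth ratio: y₂/y₁ = ½[√(1 + 8Fr₁²) − 1] = ½[√90.06 − 1] = 4.24.
y₂ = 4.24 × 0.550 = 2.33 m.
Tailwater y_tw = 2.34 m: y_tw ≈ y₂, so the jump forms here.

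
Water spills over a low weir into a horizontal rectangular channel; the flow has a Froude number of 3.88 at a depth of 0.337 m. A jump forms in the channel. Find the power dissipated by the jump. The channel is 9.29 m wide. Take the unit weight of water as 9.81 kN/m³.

P = 235 kW

Fr₁ = 3.88 (given).
Sequent-depth ratio: y₂/y₁ = ½[√(1 + 8Fr₁²) − 1] = ½[√121.4 − 1] = 5.01.
y₂ = 5.01 × 0.337 = 1.69 m.
V₁ = Fr₁·√(g·y₁) = 3.88×√(9.81×0.337) = 7.05 m/s; q = V₁·y₁ = 2.38 m²/s. V₂ = q/y₂ = 2.38/1.69 = 1.41 m/s. E₁ = y₁ + V₁²/2g = 2.87 m; E₂ = y₂ + V₂²/2g = 1.79 m. ΔE = E₁ − E₂ = 1.08 m.
Q = q·b = 2.38 × 9.29 = 22.1 m³/s. P = γ·Q·ΔE = 9.81 × 22.1 × 1.08 = 235 kW.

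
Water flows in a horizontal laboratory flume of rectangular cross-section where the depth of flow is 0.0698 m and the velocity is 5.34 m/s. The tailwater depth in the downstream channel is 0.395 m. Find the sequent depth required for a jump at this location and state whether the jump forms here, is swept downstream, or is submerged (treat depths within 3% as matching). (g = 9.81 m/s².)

Fr₁ = V₁/√(g·y₁) = 5.34/√(9.81×0.0698) = 6.45.
Sequent-depth ratio: y₂/y₁ = ½[√(1 + 8Fr₁²) − 1] = ½[√334.2 − 1] = 8.64.
y₂ = 8.64 × 0.0698 = 0.603 m.
Tailwater y_tw = 0.395 m: y_tw < y₂, so the jump is swept downstream.

y₂ = 0.603 m; the jump is swept downstream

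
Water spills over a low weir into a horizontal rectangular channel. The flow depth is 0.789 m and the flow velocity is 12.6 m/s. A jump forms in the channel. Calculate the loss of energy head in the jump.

ΔE = 3.98 m

Fr₁ = V₁/√(g·y₁) = 12.6/√(9.81×0.789) = 4.53.
From the momentum equation for a rectangular channel, y₂/y₁ = ½[√(1 + 8Fr₁²) − 1] = ½[√165.1 − 1] = 5.92.
y₂ = 5.92 × 0.789 = 4.67 m.
Head loss: ΔE = (y₂ − y₁)³/(4y₁y₂) = (4.67 − 0.789)³/(4×0.789×4.67) = 58.7/14.8 = 3.98 m.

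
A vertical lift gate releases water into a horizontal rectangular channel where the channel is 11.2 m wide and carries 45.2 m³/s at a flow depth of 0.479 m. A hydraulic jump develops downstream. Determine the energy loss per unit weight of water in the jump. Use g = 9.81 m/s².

ΔE = 1.55 m

q = Q/b = 45.2/11.2 = 4.04 m²/s; V₁ = q/y₁ = 8.43 m/s. Fr₁ = V₁/√(g·y₁) = 3.89.
Conjugate-depth relation: y₂/y₁ = ½[√(1 + 8Fr₁²) − 1] = ½[√121.9 − 1] = 5.02.
y₂ = 5.02 × 0.479 = 2.40 m.
V₂ = q/y₂ = 4.04/2.40 = 1.68 m/s. E₁ = y₁ + V₁²/2g = 4.10 m; E₂ = y₂ + V₂²/2g = 2.55 m. ΔE = E₁ − E₂ = 1.55 m.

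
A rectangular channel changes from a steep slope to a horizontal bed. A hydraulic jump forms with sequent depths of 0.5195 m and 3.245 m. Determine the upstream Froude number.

Fr₁ = 4.757

For a rectangular channel the momentum equation gives q² = ½·g·y₁·y₂·(y₁ + y₂) = ½×9.81×0.5195×3.245×3.764 = 31.13.
q = √31.13 = 5.579 m²/s.
V₁ = q/y₁ = 10.74 m/s; Fr₁ = V₁/√(g·y₁) = 4.757.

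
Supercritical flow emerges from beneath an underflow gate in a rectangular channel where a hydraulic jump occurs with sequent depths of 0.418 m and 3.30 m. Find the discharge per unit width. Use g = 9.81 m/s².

For a rectangular channel the momentum equation gives q² = ½·g·y₁·y₂·(y₁ + y₂) = ½×9.81×0.418×3.30×3.72 = 25.2.
q = √25.2 = 5.02 m²/s.

q = 5.02 m²/s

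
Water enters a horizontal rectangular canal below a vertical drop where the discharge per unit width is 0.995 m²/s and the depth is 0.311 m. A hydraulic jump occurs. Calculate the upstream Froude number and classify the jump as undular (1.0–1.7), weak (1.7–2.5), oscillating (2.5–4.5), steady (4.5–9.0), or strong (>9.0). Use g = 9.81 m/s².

V₁ = q/y₁ = 0.995/0.311 = 3.20 m/s. Fr₁ = V₁/√(g·y₁) = 3.20/√(9.81×0.311) = 1.83.
Fr₁ = 1.83 lies in the weak range.

Fr₁ = 1.83; weak jump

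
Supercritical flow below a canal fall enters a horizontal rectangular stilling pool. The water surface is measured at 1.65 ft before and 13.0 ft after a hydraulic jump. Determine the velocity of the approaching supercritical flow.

For a rectangular channel the momentum equation gives q² = ½·g·y₁·y₂·(y₁ + y₂) = ½×32.2×1.65×13.0×14.7 = 5059.
q = √5059 = 71.1 ft²/s.
V₁ = q/y₁ = 71.1/1.65 = 43.1 ft/s.

V₁ = 43.1 ft/s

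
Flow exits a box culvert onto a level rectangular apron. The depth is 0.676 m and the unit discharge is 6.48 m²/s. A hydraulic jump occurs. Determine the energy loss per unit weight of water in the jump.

V₁ = q/y₁ = 6.48/0.676 = 9.59 m/s. Fr₁ = V₁/√(g·y₁) = 9.59/√(9.81×0.676) = 3.72.
Bélanger equation: y₂/y₁ = ½[√(1 + 8Fr₁²) − 1] = ½[√111.8 − 1] = 4.79.
y₂ = 4.79 × 0.676 = 3.24 m.
Head loss: ΔE = (y₂ − y₁)³/(4y₁y₂) = (3.24 − 0.676)³/(4×0.676×3.24) = 16.8/8.75 = 1.92 m.

ΔE = 1.92 m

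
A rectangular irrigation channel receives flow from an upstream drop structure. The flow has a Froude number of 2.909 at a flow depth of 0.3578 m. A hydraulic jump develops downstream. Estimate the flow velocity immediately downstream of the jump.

V₂ = 1.496 m/s

Fr₁ = 2.909 (given).
From the momentum equation for a rectangular channel, y₂/y₁ = ½[√(1 + 8Fr₁²) − 1] = ½[√68.698 − 1] = 3.644.
y₂ = 3.644 × 0.3578 = 1.304 m.
V₁ = Fr₁·√(g·y₁) = 2.909×√(9.81×0.3578) = 5.450 m/s; q = V₁·y₁ = 1.950 m²/s.
V₂ = q/y₂ = 1.950/1.304 = 1.496 m/s.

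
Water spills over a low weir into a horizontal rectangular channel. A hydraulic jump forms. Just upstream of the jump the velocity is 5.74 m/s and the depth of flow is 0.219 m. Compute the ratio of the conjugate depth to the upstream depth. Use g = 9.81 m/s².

Fr₁ = V₁/√(g·y₁) = 5.74/√(9.81×0.219) = 3.92.
Conjugate-depth relation: y₂/y₁ = ½[√(1 + 8Fr₁²) − 1] = ½[√123.7 − 1] = 5.06.

y₂/y₁ = 5.06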